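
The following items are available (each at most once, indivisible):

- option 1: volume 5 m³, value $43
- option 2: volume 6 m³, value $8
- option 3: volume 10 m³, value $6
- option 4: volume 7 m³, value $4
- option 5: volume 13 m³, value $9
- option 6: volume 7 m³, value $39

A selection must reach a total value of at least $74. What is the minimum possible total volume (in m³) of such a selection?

12

Subsets with value ≥ 74, sorted by total volume:
- option 1+option 6: volume 12, value 82
- option 1+option 2+option 6: volume 18, value 90
- option 1+option 4+option 6: volume 19, value 86
Minimum volume: 12 m³.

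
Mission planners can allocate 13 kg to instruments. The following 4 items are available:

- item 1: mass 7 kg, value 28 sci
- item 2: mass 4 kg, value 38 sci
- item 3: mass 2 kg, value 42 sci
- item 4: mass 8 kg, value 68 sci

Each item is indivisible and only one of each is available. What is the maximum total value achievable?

Check high-value combinations within 13 kg:
- item 3+item 4: mass 2+8=10, value 42+68=110
- item 1+item 2+item 3: mass 7+4+2=13, value 28+38+42=108
- item 2+item 4: mass 4+8=12, value 38+68=106
Best: 110 sci.

110 sci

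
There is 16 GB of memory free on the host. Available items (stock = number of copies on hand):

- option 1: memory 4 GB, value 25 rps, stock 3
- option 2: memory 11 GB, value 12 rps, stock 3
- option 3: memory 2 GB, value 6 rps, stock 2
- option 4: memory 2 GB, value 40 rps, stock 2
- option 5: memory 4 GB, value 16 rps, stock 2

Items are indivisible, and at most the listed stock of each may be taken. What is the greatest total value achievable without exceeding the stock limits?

Best selections within memory 16 and stock limits:
- 3×option 1 + 2×option 4: memory 16, value 155
- 2×option 1 + 2×option 4 + 1×option 5: memory 16, value 146
Best: 155 rps.

155 rps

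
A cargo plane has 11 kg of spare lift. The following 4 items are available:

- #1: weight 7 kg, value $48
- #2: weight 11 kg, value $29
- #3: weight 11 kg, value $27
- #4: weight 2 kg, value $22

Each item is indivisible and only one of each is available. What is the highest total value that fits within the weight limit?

Check high-value combinations within 11 kg:
- #1+#4: weight 7+2=9, value 48+22=70
- #1: weight 7, value 48
- #2: weight 11, value 29
- #3: weight 11, value 27
- #4: weight 2, value 22
Best: $70.

$70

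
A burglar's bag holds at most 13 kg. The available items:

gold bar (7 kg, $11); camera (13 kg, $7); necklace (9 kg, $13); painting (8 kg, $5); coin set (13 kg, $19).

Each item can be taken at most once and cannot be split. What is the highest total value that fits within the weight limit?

$19

Check high-value combinations within 13 kg:
- coin set: weight 13, value 19
- necklace: weight 9, value 13
- gold bar: weight 7, value 11
- camera: weight 13, value 7
- painting: weight 8, value 5
Best: $19.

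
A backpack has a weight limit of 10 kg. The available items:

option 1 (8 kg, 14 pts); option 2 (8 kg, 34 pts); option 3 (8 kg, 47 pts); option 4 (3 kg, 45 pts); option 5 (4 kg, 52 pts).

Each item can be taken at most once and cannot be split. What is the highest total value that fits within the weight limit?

97 pts

Check high-value combinations within 10 kg:
- option 4+option 5: weight 3+4=7, value 45+52=97
- option 5: weight 4, value 52
- option 3: weight 8, value 47
- option 4: weight 3, value 45
Best: 97 pts.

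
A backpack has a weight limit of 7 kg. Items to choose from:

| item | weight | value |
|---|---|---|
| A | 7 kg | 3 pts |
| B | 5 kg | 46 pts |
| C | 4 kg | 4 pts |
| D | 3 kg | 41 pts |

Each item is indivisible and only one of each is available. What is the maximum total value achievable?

Check high-value combinations within 7 kg:
- B: weight 5, value 46
- C+D: weight 4+3=7, value 4+41=45
- D: weight 3, value 41
- C: weight 4, value 4
- A: weight 7, value 3
Best: 46 pts.

46 pts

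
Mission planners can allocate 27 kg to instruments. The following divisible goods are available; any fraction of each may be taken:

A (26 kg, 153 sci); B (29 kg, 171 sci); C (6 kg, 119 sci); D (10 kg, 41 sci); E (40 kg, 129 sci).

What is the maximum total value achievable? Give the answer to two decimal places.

242.83

Take in order of value per unit:
- C (119/6 per unit): all 6 → value 119, running total 119.00
- B (171/29 per unit): 21 of 29 → value 21×171/29 = 123.8276, running total 242.83
Total 242.83.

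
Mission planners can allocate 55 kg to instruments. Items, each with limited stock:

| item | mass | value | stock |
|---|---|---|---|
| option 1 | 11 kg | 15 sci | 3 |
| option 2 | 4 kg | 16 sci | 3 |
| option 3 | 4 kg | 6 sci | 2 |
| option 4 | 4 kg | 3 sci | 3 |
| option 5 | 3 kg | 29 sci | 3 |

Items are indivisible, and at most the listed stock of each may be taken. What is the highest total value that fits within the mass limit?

Top feasible selections:
- 3×option 1 + 3×option 2 + 3×option 5: mass 54, value 180
- 2×option 1 + 3×option 2 + 2×option 3 + 1×option 4 + 3×option 5: mass 55, value 180
Best: 180 sci.

180 sci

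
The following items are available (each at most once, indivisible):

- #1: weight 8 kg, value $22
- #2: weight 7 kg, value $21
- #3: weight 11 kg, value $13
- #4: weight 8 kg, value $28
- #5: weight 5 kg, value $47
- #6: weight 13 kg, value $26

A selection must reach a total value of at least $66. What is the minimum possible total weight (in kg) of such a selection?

12

Subsets with value ≥ 66, sorted by total weight:
- #2+#5: weight 12, value 68
- #4+#5: weight 13, value 75
- #1+#5: weight 13, value 69
Minimum weight: 12 kg.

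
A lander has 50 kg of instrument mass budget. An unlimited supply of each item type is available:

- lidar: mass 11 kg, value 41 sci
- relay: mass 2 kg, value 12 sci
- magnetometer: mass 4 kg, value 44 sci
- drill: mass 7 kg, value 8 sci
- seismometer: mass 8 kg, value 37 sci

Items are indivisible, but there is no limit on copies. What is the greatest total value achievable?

Best value-per-unit is magnetometer at 44/4; filling with it alone gives 12×44 = 528.
Optimal mix: 1×relay + 12×magnetometer → mass 50, value 540.

540 sci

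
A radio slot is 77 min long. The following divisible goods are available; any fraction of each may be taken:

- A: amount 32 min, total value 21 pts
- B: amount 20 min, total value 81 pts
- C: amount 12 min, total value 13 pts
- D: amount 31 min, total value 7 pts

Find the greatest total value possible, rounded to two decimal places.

Take in order of value per unit:
- B (81/20 per unit): all 20 → value 81, running total 81.00
- C (13/12 per unit): all 12 → value 13, running total 94.00
- A (21/32 per unit): all 32 → value 21, running total 115.00
- D (7/31 per unit): 13 of 31 → value 13×7/31 = 2.9355, running total 117.94
Total 117.94.

117.94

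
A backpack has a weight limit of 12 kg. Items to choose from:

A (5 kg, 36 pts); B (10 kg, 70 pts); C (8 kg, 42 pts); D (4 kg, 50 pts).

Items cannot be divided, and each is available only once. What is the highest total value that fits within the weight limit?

Check high-value combinations within 12 kg:
- C+D: weight 8+4=12, value 42+50=92
- A+D: weight 5+4=9, value 36+50=86
- B: weight 10, value 70
Best: 92 pts.

92 pts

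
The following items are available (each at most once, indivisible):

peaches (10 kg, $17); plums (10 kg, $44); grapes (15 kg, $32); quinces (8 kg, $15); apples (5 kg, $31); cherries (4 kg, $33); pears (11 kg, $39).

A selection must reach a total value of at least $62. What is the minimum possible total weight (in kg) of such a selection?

Subsets with value ≥ 62, sorted by total weight:
- apples+cherries: weight 9, value 64
- plums+cherries: weight 14, value 77
Minimum weight: 9 kg.

9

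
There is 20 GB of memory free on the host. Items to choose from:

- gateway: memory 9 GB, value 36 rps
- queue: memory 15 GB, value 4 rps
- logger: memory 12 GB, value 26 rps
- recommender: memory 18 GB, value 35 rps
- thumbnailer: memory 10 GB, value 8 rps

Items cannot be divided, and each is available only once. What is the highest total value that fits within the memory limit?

Check high-value combinations within 20 GB:
- gateway+thumbnailer: memory 9+10=19, value 36+8=44
- gateway: memory 9, value 36
- recommender: memory 18, value 35
Best: 44 rps.

44 rps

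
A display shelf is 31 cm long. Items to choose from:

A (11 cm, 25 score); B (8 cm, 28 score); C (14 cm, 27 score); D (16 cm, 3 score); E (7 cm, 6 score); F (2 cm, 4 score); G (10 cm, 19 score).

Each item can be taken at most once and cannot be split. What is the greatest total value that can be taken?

76 score

Check high-value combinations within 31 cm:
- A+B+F+G: length 11+8+2+10=31, value 25+28+4+19=76
- A+B+G: length 11+8+10=29, value 25+28+19=72
- B+C+E+F: length 8+14+7+2=31, value 28+27+6+4=65
- A+B+E+F: length 11+8+7+2=28, value 25+28+6+4=63
Best: 76 score.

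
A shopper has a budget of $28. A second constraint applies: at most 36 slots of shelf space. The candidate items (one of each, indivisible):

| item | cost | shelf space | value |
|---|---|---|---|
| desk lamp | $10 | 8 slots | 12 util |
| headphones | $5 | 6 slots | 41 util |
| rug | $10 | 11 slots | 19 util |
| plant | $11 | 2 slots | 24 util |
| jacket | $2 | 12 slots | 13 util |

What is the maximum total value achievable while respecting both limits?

97 util

Feasible sets respecting both limits:
- headphones+rug+plant+jacket: cost 28, shelf space 31, value 97
- desk lamp+headphones+plant+jacket: cost 28, shelf space 28, value 90
- headphones+rug+plant: cost 26, shelf space 19, value 84
- headphones+plant+jacket: cost 18, shelf space 20, value 78
Best: 97 util.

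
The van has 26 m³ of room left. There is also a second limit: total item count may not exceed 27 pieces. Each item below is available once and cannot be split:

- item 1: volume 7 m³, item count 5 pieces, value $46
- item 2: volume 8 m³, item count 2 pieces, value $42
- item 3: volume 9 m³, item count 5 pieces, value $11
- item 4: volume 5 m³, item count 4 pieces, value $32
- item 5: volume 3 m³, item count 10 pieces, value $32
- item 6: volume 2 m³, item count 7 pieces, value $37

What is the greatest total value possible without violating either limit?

$157

Feasible sets respecting both limits:
- item 1+item 2+item 4+item 6: volume 22, item count 18, value 157
- item 1+item 2+item 5+item 6: volume 20, item count 24, value 157
- item 1+item 2+item 4+item 5: volume 23, item count 21, value 152
- item 1+item 4+item 5+item 6: volume 17, item count 26, value 147
Best: $157.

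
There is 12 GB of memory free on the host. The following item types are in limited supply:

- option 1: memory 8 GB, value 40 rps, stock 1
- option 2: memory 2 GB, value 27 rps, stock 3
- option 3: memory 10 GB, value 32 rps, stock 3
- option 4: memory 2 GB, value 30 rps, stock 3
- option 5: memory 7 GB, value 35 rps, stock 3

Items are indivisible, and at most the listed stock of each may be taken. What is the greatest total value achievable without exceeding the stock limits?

171 rps

Top feasible selections:
- 3×option 2 + 3×option 4: memory 12, value 171
- 2×option 2 + 3×option 4: memory 10, value 144
- 3×option 2 + 2×option 4: memory 10, value 141
- 1×option 2 + 3×option 4: memory 8, value 117
Best: 171 rps.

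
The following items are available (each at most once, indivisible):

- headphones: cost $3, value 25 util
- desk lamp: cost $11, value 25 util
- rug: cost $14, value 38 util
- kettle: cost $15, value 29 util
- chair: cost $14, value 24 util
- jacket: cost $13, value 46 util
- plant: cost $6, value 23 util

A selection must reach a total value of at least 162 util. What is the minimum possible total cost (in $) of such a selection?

Subsets with value ≥ 162, sorted by total cost:
- headphones+desk lamp+rug+kettle+jacket: cost 56, value 163
- headphones+rug+kettle+chair+jacket: cost 59, value 162
- headphones+desk lamp+rug+chair+jacket+plant: cost 61, value 181
Minimum cost: 56 $.

56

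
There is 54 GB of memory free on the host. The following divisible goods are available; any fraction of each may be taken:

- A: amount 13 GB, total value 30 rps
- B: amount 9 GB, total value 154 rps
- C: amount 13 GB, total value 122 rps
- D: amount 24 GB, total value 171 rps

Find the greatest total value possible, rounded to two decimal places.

Take in order of value per unit:
- B (154/9 per unit): all 9 → value 154, running total 154.00
- C (122/13 per unit): all 13 → value 122, running total 276.00
- D (171/24 per unit): all 24 → value 171, running total 447.00
- A (30/13 per unit): 8 of 13 → value 8×30/13 = 18.4615, running total 465.46
Total 465.46.

465.46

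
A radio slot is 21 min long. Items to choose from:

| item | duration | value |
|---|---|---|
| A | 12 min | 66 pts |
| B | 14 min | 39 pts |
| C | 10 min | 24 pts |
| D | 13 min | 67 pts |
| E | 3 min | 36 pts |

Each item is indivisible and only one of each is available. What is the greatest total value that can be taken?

103 pts

This is a 0/1 knapsack; check combinations near the capacity.
- D+E: duration 13+3=16, value 67+36=103
- A+E: duration 12+3=15, value 66+36=102
- B+E: duration 14+3=17, value 39+36=75
- D: duration 13, value 67
Best: 103 pts.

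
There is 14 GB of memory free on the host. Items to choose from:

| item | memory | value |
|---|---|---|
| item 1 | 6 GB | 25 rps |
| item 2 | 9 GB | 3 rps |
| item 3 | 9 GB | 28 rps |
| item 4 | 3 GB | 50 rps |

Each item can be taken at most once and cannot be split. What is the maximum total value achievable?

This is a 0/1 knapsack; check combinations near the capacity.
- item 3+item 4: memory 9+3=12, value 28+50=78
- item 1+item 4: memory 6+3=9, value 25+50=75
- item 2+item 4: memory 9+3=12, value 3+50=53
- item 4: memory 3, value 50
- item 3: memory 9, value 28
Best: 78 rps.

78 rps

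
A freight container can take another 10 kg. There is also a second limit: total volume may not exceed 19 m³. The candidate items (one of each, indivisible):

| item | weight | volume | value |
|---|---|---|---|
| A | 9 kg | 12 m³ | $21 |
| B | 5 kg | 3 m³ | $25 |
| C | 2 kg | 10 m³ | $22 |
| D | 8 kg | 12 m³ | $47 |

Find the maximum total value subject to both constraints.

Feasible sets respecting both limits:
- B+C: weight 7, volume 13, value 47
- D: weight 8, volume 12, value 47
- B: weight 5, volume 3, value 25
- C: weight 2, volume 10, value 22
Best: $47.

$47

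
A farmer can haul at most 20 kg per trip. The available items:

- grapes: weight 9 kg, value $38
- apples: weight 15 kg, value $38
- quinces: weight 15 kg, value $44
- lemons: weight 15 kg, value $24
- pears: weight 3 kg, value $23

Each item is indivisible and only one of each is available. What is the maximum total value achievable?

This is a 0/1 knapsack; check combinations near the capacity.
- quinces+pears: weight 15+3=18, value 44+23=67
- grapes+pears: weight 9+3=12, value 38+23=61
- apples+pears: weight 15+3=18, value 38+23=61
- lemons+pears: weight 15+3=18, value 24+23=47
Best: $67.

$67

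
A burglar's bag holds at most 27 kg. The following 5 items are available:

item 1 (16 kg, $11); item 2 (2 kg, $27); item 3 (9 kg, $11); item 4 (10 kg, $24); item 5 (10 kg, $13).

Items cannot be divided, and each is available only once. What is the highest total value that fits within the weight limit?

This is a 0/1 knapsack; check combinations near the capacity.
- item 2+item 4+item 5: weight 2+10+10=22, value 27+24+13=64
- item 2+item 3+item 4: weight 2+9+10=21, value 27+11+24=62
- item 2+item 4: weight 2+10=12, value 27+24=51
- item 2+item 3+item 5: weight 2+9+10=21, value 27+11+13=51
- item 1+item 2+item 3: weight 16+2+9=27, value 11+27+11=49
Best: $64.

$64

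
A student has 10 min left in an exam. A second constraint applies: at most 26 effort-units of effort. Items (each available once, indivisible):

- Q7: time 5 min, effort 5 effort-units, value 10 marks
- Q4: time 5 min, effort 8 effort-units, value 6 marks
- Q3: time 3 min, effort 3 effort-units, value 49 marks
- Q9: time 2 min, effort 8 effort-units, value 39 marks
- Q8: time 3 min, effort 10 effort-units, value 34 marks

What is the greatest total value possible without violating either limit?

Feasible sets respecting both limits:
- Q3+Q9+Q8: time 8, effort 21, value 122
- Q7+Q3+Q9: time 10, effort 16, value 98
- Q4+Q3+Q9: time 10, effort 19, value 94
Best: 122 marks.

122 marks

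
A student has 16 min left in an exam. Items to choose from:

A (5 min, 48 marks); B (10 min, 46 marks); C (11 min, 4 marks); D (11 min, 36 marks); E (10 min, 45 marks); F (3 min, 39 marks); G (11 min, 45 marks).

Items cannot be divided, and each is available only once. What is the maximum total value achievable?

94 marks

Check high-value combinations within 16 min:
- A+B: time 5+10=15, value 48+46=94
- A+E: time 5+10=15, value 48+45=93
- A+G: time 5+11=16, value 48+45=93
Best: 94 marks.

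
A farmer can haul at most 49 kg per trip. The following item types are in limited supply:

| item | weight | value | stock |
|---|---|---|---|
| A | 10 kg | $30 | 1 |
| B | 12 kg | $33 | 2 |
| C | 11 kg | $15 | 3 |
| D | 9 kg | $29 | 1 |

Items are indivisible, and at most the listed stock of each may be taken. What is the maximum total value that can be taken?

$125

Best selections within weight 49 and stock limits:
- 1×A + 2×B + 1×D: weight 43, value 125
- 1×A + 2×B + 1×C: weight 45, value 111
- 2×B + 1×C + 1×D: weight 44, value 110
Best: $125.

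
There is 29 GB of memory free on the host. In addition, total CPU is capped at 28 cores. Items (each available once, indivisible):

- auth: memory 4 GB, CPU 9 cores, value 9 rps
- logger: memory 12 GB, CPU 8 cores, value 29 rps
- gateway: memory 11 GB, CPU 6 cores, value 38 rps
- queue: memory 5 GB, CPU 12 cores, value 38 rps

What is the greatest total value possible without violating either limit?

105 rps

Feasible sets respecting both limits:
- logger+gateway+queue: memory 28, CPU 26, value 105
- auth+gateway+queue: memory 20, CPU 27, value 85
- auth+logger+gateway: memory 27, CPU 23, value 76
- gateway+queue: memory 16, CPU 18, value 76
Best: 105 rps.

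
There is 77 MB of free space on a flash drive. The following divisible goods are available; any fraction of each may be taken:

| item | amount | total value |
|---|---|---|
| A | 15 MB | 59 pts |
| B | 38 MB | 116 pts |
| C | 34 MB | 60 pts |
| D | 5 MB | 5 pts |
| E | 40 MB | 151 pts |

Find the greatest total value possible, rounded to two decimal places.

Take in order of value per unit:
- A (59/15 per unit): all 15 → value 59, running total 59.00
- E (151/40 per unit): all 40 → value 151, running total 210.00
- B (116/38 per unit): 22 of 38 → value 22×116/38 = 67.1579, running total 277.16
Total 277.16.

277.16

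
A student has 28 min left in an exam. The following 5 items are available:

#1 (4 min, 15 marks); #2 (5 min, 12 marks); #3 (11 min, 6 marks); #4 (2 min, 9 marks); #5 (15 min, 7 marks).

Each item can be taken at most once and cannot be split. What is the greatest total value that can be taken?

Check high-value combinations within 28 min:
- #1+#2+#4+#5: time 4+5+2+15=26, value 15+12+9+7=43
- #1+#2+#3+#4: time 4+5+11+2=22, value 15+12+6+9=42
- #1+#2+#4: time 4+5+2=11, value 15+12+9=36
- #1+#2+#5: time 4+5+15=24, value 15+12+7=34
Best: 43 marks.

43 marks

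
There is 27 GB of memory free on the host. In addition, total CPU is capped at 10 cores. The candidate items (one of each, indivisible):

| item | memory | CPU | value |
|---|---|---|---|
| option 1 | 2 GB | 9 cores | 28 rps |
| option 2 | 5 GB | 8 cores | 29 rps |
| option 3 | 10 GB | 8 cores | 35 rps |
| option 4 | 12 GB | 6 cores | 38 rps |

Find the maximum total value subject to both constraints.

38 rps

Feasible sets respecting both limits:
- option 4: memory 12, CPU 6, value 38
- option 3: memory 10, CPU 8, value 35
- option 2: memory 5, CPU 8, value 29
Best: 38 rps.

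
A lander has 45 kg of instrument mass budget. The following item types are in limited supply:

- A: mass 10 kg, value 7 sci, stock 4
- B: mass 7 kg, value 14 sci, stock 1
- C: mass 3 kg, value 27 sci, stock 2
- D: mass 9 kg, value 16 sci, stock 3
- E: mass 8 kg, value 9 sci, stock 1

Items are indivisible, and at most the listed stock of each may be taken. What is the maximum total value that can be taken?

Best selections within mass 45 and stock limits:
- 1×B + 2×C + 3×D: mass 40, value 116
- 2×C + 3×D + 1×E: mass 41, value 111
- 1×B + 2×C + 2×D + 1×E: mass 39, value 109
Best: 116 sci.

116 sci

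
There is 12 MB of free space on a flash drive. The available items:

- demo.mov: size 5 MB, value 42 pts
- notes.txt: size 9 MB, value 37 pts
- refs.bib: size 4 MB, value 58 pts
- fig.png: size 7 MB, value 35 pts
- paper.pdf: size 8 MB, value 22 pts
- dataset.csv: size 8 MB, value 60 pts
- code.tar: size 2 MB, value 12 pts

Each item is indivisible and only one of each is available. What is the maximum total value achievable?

Check high-value combinations within 12 MB:
- refs.bib+dataset.csv: size 4+8=12, value 58+60=118
- demo.mov+refs.bib+code.tar: size 5+4+2=11, value 42+58+12=112
- demo.mov+refs.bib: size 5+4=9, value 42+58=100
Best: 118 pts.

118 pts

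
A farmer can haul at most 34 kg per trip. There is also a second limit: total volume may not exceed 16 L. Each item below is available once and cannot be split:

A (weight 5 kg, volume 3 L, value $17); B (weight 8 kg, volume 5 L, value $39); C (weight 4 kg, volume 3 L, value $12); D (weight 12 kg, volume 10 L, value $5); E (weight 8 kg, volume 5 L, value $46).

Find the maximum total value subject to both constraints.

Feasible sets respecting both limits:
- A+B+C+E: weight 25, volume 16, value 114
- A+B+E: weight 21, volume 13, value 102
- B+C+E: weight 20, volume 13, value 97
- B+E: weight 16, volume 10, value 85
Best: $114.

$114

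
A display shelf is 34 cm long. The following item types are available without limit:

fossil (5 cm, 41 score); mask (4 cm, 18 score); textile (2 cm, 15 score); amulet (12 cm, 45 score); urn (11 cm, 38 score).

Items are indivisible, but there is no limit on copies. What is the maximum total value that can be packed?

276 score

Best value-per-unit is fossil at 41/5; filling with it alone gives 6×41 = 246.
Optimal mix: 6×fossil + 2×textile → length 34, value 276.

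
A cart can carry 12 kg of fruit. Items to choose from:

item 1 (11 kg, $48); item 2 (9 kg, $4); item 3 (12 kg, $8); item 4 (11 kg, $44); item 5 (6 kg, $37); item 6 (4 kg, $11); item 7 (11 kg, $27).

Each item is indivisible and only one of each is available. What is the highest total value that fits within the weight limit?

$48

Check high-value combinations within 12 kg:
- item 5+item 6: weight 6+4=10, value 37+11=48
- item 1: weight 11, value 48
- item 4: weight 11, value 44
- item 5: weight 6, value 37
Best: $48.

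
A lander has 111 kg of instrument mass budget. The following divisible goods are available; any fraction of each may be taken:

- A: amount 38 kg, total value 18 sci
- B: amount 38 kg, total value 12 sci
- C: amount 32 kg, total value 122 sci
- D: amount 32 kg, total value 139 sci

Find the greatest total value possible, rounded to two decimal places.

Take in order of value per unit:
- D (139/32 per unit): all 32 → value 139, running total 139.00
- C (122/32 per unit): all 32 → value 122, running total 261.00
- A (18/38 per unit): all 38 → value 18, running total 279.00
- B (12/38 per unit): 9 of 38 → value 9×12/38 = 2.8421, running total 281.84
Total 281.84.

281.84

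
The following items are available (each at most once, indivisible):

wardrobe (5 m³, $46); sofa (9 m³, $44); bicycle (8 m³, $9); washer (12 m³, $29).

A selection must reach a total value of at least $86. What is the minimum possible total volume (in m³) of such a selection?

14

Subsets with value ≥ 86, sorted by total volume:
- wardrobe+sofa: volume 14, value 90
- wardrobe+sofa+bicycle: volume 22, value 99
- wardrobe+sofa+washer: volume 26, value 119
- wardrobe+sofa+bicycle+washer: volume 34, value 128
Minimum volume: 14 m³.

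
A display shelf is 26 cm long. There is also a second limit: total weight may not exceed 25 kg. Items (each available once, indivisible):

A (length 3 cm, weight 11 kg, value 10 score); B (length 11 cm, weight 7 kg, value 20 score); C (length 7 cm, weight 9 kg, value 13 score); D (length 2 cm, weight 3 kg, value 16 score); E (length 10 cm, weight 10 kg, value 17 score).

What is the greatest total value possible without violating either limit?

53 score

Feasible sets respecting both limits:
- B+D+E: length 23, weight 20, value 53
- B+C+D: length 20, weight 19, value 49
- A+B+D: length 16, weight 21, value 46
- C+D+E: length 19, weight 22, value 46
Best: 53 score.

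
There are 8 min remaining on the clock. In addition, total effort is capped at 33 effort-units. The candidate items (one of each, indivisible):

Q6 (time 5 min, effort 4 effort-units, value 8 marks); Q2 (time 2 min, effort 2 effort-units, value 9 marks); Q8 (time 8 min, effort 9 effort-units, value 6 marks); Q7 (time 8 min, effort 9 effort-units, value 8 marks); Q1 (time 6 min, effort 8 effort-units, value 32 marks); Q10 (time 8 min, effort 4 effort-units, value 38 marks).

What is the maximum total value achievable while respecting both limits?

41 marks

Feasible sets respecting both limits:
- Q2+Q1: time 8, effort 10, value 41
- Q10: time 8, effort 4, value 38
- Q1: time 6, effort 8, value 32
- Q6+Q2: time 7, effort 6, value 17
Best: 41 marks.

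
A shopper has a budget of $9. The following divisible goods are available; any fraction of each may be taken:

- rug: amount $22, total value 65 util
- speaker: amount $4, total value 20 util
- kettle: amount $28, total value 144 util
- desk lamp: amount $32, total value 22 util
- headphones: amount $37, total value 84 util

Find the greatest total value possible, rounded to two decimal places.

46.29

Take in order of value per unit:
- kettle (144/28 per unit): 9 of 28 → value 9×144/28 = 46.2857, running total 46.29
Total 46.29.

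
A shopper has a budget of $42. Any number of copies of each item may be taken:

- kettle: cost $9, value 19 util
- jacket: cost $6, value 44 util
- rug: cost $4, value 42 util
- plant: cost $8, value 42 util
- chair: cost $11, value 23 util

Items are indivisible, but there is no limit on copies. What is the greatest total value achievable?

422 util

Best value-per-unit is rug at 42/4; filling with it alone gives 10×42 = 420.
Optimal mix: 1×jacket + 9×rug → cost 42, value 422.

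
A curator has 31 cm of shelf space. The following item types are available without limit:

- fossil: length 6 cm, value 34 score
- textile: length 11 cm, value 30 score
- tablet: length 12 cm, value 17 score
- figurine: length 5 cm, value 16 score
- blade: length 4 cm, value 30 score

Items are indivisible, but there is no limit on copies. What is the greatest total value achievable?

214 score

Best value-per-unit is blade at 30/4; filling with it alone gives 7×30 = 210.
Optimal mix: 1×fossil + 6×blade → length 30, value 214.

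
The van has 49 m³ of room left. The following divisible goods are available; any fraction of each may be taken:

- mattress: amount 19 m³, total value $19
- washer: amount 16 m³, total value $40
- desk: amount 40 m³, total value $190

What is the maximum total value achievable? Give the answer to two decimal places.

Take in order of value per unit:
- desk (190/40 per unit): all 40 → value 190, running total 190.00
- washer (40/16 per unit): 9 of 16 → value 9×40/16 = 22.5000, running total 212.50
Total 212.50.

212.50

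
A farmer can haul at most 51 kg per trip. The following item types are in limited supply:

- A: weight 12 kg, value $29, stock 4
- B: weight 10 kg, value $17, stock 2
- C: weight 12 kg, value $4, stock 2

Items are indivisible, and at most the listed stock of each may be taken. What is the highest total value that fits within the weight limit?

Best selections within weight 51 and stock limits:
- 4×A: weight 48, value 116
- 3×A + 1×B: weight 46, value 104
Best: $116.

$116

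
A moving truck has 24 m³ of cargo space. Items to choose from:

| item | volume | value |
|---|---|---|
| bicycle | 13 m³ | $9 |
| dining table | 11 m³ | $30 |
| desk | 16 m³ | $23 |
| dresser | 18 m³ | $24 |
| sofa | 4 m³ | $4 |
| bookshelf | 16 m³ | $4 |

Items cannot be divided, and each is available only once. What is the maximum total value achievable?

$39

Check high-value combinations within 24 m³:
- bicycle+dining table: volume 13+11=24, value 9+30=39
- dining table+sofa: volume 11+4=15, value 30+4=34
- dining table: volume 11, value 30
- dresser+sofa: volume 18+4=22, value 24+4=28
- desk+sofa: volume 16+4=20, value 23+4=27
Best: $39.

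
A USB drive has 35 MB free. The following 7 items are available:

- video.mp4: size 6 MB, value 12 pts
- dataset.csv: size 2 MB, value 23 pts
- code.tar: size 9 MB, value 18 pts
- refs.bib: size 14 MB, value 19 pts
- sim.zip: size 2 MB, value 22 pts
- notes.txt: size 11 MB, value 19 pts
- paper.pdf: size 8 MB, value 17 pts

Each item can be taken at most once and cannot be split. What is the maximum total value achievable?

Check high-value combinations within 35 MB:
- dataset.csv+code.tar+sim.zip+notes.txt+paper.pdf: size 2+9+2+11+8=32, value 23+18+22+19+17=99
- dataset.csv+code.tar+refs.bib+sim.zip+paper.pdf: size 2+9+14+2+8=35, value 23+18+19+22+17=99
- video.mp4+dataset.csv+refs.bib+sim.zip+notes.txt: size 6+2+14+2+11=35, value 12+23+19+22+19=95
- video.mp4+dataset.csv+code.tar+sim.zip+notes.txt: size 6+2+9+2+11=30, value 12+23+18+22+19=94
- video.mp4+dataset.csv+code.tar+refs.bib+sim.zip: size 6+2+9+14+2=33, value 12+23+18+19+22=94
Best: 99 pts.

99 pts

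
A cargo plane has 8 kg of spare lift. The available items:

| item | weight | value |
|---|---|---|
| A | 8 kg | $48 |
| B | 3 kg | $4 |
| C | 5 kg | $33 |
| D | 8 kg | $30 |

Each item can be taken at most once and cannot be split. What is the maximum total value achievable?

$48

Check high-value combinations within 8 kg:
- A: weight 8, value 48
- B+C: weight 3+5=8, value 4+33=37
- C: weight 5, value 33
- D: weight 8, value 30
- B: weight 3, value 4
Best: $48.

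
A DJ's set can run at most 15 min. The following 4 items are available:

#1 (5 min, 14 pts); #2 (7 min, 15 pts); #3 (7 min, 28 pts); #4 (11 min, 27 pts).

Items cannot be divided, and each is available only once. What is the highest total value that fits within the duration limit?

43 pts

This is a 0/1 knapsack; check combinations near the capacity.
- #2+#3: duration 7+7=14, value 15+28=43
- #1+#3: duration 5+7=12, value 14+28=42
- #1+#2: duration 5+7=12, value 14+15=29
- #3: duration 7, value 28
Best: 43 pts.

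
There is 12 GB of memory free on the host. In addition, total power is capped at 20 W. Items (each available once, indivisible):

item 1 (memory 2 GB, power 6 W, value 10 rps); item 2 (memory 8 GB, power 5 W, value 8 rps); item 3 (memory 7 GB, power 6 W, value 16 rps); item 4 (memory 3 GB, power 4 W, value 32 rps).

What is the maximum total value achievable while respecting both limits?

58 rps

Feasible sets respecting both limits:
- item 1+item 3+item 4: memory 12, power 16, value 58
- item 3+item 4: memory 10, power 10, value 48
- item 1+item 4: memory 5, power 10, value 42
- item 2+item 4: memory 11, power 9, value 40
Best: 58 rps.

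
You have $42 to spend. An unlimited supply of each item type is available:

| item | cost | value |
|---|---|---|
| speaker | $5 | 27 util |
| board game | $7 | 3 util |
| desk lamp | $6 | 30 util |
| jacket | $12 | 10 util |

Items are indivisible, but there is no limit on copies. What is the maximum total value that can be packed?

222 util

Best value-per-unit is speaker at 27/5; filling with it alone gives 8×27 = 216.
Optimal mix: 6×speaker + 2×desk lamp → cost 42, value 222.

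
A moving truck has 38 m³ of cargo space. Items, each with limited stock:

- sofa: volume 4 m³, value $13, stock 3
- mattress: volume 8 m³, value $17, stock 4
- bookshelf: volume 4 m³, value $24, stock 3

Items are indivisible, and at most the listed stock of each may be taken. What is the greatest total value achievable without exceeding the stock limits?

$132

Top feasible selections:
- 2×sofa + 2×mattress + 3×bookshelf: volume 36, value 132
- 3×sofa + 1×mattress + 3×bookshelf: volume 32, value 128
Best: $132.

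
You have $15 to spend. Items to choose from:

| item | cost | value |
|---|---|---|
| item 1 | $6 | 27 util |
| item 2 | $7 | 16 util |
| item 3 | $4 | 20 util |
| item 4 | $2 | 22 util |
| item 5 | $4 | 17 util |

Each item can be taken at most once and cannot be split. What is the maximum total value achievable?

Check high-value combinations within $15:
- item 1+item 3+item 4: cost 6+4+2=12, value 27+20+22=69
- item 1+item 4+item 5: cost 6+2+4=12, value 27+22+17=66
- item 1+item 2+item 4: cost 6+7+2=15, value 27+16+22=65
Best: 69 util.

69 util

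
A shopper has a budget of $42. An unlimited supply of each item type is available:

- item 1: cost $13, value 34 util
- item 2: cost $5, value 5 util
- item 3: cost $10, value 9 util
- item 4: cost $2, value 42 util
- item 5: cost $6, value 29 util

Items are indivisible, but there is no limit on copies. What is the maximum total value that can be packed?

Best value-per-unit is item 4 at 42/2, and filling with it alone uses cost 21×2=42. No mix of the others beats 21×42 = 882.

882 util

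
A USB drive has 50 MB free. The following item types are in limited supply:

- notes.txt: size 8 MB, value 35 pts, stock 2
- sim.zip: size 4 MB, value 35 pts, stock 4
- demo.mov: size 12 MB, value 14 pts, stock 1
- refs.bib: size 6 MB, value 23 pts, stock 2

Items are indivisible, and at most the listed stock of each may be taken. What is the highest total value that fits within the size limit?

Best selections within size 50 and stock limits:
- 2×notes.txt + 4×sim.zip + 2×refs.bib: size 44, value 256
- 2×notes.txt + 4×sim.zip + 1×demo.mov + 1×refs.bib: size 50, value 247
- 1×notes.txt + 4×sim.zip + 1×demo.mov + 2×refs.bib: size 48, value 235
Best: 256 pts.

256 pts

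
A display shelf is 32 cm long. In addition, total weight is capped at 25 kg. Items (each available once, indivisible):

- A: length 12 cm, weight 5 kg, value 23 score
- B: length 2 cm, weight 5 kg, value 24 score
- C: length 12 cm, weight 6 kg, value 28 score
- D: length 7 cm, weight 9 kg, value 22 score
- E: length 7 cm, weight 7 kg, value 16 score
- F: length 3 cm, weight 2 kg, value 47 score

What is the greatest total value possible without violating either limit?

122 score

Feasible sets respecting both limits:
- A+B+C+F: length 29, weight 18, value 122
- B+C+D+F: length 24, weight 22, value 121
- A+B+D+F: length 24, weight 21, value 116
- B+C+E+F: length 24, weight 20, value 115
Best: 122 score.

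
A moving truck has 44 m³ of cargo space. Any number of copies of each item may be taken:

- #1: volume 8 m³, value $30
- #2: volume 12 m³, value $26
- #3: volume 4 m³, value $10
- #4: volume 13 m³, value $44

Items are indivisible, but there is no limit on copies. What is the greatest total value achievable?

Best value-per-unit is #1 at 30/8; filling with it alone gives 5×30 = 150.
Optimal mix: 5×#1 + 1×#3 → volume 44, value 160.

$160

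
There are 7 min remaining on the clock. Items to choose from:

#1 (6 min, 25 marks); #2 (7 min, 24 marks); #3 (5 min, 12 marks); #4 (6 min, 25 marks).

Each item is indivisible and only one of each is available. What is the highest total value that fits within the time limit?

25 marks

Check high-value combinations within 7 min:
- #1: time 6, value 25
- #4: time 6, value 25
- #2: time 7, value 24
- #3: time 5, value 12
Best: 25 marks.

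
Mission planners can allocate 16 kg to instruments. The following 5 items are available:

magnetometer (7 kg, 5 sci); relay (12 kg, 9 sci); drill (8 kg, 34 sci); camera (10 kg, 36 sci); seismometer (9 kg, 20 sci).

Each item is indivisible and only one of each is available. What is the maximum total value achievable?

This is a 0/1 knapsack; check combinations near the capacity.
- magnetometer+drill: mass 7+8=15, value 5+34=39
- camera: mass 10, value 36
- drill: mass 8, value 34
- magnetometer+seismometer: mass 7+9=16, value 5+20=25
- seismometer: mass 9, value 20
Best: 39 sci.

39 sci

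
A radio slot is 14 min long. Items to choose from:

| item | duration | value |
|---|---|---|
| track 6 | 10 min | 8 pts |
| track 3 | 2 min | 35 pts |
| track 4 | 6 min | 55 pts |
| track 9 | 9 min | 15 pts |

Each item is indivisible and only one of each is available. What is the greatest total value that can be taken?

Check high-value combinations within 14 min:
- track 3+track 4: duration 2+6=8, value 35+55=90
- track 4: duration 6, value 55
- track 3+track 9: duration 2+9=11, value 35+15=50
- track 6+track 3: duration 10+2=12, value 8+35=43
- track 3: duration 2, value 35
Best: 90 pts.

90 pts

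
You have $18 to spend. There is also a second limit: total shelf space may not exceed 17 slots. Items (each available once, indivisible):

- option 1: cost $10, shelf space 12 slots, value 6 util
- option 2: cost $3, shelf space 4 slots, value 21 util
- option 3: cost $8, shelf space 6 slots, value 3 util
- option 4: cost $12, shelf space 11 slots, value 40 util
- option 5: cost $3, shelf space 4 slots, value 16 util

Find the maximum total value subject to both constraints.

Feasible sets respecting both limits:
- option 2+option 4: cost 15, shelf space 15, value 61
- option 4+option 5: cost 15, shelf space 15, value 56
- option 4: cost 12, shelf space 11, value 40
- option 2+option 3+option 5: cost 14, shelf space 14, value 40
Best: 61 util.

61 util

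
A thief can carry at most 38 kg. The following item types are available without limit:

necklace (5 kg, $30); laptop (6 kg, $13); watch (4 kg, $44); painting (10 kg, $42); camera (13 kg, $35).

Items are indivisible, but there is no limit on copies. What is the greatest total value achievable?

$396

Best value-per-unit is watch at 44/4, and filling with it alone uses weight 9×4=36. No mix of the others beats 9×44 = 396.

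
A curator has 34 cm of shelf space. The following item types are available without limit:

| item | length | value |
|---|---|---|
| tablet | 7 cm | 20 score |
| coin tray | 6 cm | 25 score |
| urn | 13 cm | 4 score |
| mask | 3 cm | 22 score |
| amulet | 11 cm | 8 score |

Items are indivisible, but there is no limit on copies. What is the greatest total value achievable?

Best value-per-unit is mask at 22/3, and filling with it alone uses length 11×3=33. No mix of the others beats 11×22 = 242.

242 score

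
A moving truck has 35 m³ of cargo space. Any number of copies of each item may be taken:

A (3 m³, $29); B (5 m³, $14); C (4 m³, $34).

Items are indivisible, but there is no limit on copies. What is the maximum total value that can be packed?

Best value-per-unit is A at 29/3; filling with it alone gives 11×29 = 319.
Optimal mix: 9×A + 2×C → volume 35, value 329.

$329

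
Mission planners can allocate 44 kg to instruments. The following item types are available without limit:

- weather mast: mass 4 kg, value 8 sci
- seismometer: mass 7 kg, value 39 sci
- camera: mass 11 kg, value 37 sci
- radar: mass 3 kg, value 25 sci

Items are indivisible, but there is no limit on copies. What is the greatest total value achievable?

350 sci

Best value-per-unit is radar at 25/3, and filling with it alone uses mass 14×3=42. No mix of the others beats 14×25 = 350.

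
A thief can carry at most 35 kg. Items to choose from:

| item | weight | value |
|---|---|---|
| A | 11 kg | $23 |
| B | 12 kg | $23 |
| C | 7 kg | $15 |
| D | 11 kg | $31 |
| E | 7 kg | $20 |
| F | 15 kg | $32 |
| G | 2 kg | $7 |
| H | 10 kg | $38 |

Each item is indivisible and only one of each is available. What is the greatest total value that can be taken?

$104

This is a 0/1 knapsack; check combinations near the capacity.
- C+D+E+H: weight 7+11+7+10=35, value 15+31+20+38=104
- A+D+G+H: weight 11+11+2+10=34, value 23+31+7+38=99
- B+D+G+H: weight 12+11+2+10=35, value 23+31+7+38=99
Best: $104.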